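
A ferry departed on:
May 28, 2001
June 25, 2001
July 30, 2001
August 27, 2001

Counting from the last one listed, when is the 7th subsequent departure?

March 25, 2002

All Mondays; the gaps (28, 35, 28) vary with month length.
This is the last Monday of each month.
September 2001 ends with Monday September 24, 2001.
October 2001 ends with Monday October 29, 2001.
November 2001 ends with Monday November 26, 2001.
Last Monday of December 2001: December 31, 2001.
Last Monday of January 2002: January 28, 2002.
Last Monday of February 2002: February 25, 2002.
March 2002 ends with Monday March 25, 2002.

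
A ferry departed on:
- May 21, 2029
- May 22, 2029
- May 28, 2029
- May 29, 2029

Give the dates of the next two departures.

June 4, 2029; June 5, 2029

The gap pattern 1, 6, 1 repeats every 2 events.
These are the Mondays and Tuesdays of each week.
Next Monday: June 4, 2029.
Next Tuesday: June 5, 2029.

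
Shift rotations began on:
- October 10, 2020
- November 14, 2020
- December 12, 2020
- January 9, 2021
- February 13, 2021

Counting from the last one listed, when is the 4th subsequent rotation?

June 12, 2021

Gaps: 35, 28, 28, 35 days — a mix of 28 and 35. Every date is a Saturday.
Each is the 2nd Saturday of its month.
March 2021 — 2nd Saturday is March 13, 2021.
2nd Saturday of April 2021: April 10, 2021.
2nd Saturday of May 2021: May 8, 2021.
June 2021 — 2nd Saturday is June 12, 2021.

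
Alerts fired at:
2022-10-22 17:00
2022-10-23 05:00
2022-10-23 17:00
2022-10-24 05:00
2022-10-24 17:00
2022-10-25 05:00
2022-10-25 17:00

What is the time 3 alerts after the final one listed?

2022-10-27 05:00

Gaps: 12, 12, 12, 12, 12, 12 hours — each event is 12 hours after the previous one.
2022-10-25 17:00 + 12 h = 2022-10-26 05:00.
2022-10-26 05:00 + 12 h = 2022-10-26 17:00.
2022-10-26 17:00 + 12 h = 2022-10-27 05:00.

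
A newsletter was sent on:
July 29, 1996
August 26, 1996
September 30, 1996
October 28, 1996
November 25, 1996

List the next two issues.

Every date is a Monday; gaps 28, 35, 28, 28 days.
Each is the last Monday of its month (at least one falls on the 29th or later, ruling out '4th Monday').
Last Monday of December 1996: December 30, 1996.
January 1997 ends with Monday January 27, 1997.

December 30, 1996; January 27, 1997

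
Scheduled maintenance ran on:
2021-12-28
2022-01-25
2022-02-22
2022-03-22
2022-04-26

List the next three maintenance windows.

All dates are Tuesdays, 28, 28, 28, 35 days apart.
Specifically, the 4th Tuesday of each month.
4th Tuesday of May 2022: 2022-05-24.
4th Tuesday of June 2022: 2022-06-28.
4th Tuesday of July 2022: 2022-07-26.

2022-05-24, 2022-06-28, 2022-07-26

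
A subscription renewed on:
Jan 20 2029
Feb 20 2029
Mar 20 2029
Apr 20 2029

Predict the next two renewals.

May 20 2029, Jun 20 2029

Each date is the 20th; the gaps (31, 28, 31) track the month lengths.
The rule is the 20th of each month.
Next: May 2029 → May 20 2029.
June 2029: Jun 20 2029.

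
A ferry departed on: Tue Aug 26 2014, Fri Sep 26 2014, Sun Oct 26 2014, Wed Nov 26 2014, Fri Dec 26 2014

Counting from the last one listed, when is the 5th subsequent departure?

Tue May 26 2015

The day-of-month is always 26 (31, 30, 31, 30 days between events).
So this recurs on the 26th of each month.
Next: January 2015 → Mon Jan 26 2015.
Next: February 2015 → Thu Feb 26 2015.
March 2015: Thu Mar 26 2015.
Next: April 2015 → Sun Apr 26 2015.
Next: May 2015 → Tue May 26 2015.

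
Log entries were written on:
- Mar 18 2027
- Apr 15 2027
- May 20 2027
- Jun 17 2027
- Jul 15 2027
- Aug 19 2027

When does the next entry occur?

Sep 16 2027

These are Thursdays at 28- or 35-day spacing (28, 35, 28, 28, 35).
The pattern: 3rd Thursday of the month.
September 2027 — 3rd Thursday is Sep 16 2027.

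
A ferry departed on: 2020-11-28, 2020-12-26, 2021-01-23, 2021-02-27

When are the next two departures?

2021-03-27, 2021-04-24

Gaps: 28, 28, 35 days — a mix of 28 and 35. Every date is a Saturday.
Each is the 4th Saturday of its month.
March 2021 — 4th Saturday is 2021-03-27.
April 2021 — 4th Saturday is 2021-04-24.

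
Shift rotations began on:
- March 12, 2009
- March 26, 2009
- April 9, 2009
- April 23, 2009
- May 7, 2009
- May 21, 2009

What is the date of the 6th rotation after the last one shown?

August 13, 2009

Gaps between consecutive events: 14, 14, 14, 14, 14 days — a constant 14-day interval.
May 21, 2009 + 14 days = June 4, 2009.
June 4, 2009 + 14 days = June 18, 2009.
June 18, 2009 + 14 days = July 2, 2009.
July 2, 2009 + 14 days = July 16, 2009.
July 16, 2009 + 14 days = July 30, 2009.
July 30, 2009 + 14 days = August 13, 2009.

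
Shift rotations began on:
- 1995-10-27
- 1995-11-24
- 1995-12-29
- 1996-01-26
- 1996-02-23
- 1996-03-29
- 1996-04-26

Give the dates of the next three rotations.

1996-05-31, 1996-06-28, 1996-07-26

All Fridays; the gaps (28, 35, 28, 28, 35, 28) vary with month length.
This is the last Friday of each month.
Last Friday of May 1996: 1996-05-31.
Last Friday of June 1996: 1996-06-28.
July 1996 ends with Friday 1996-07-26.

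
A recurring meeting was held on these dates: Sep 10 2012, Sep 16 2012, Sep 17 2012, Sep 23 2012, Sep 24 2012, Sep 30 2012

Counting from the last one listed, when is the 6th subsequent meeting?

Every event lands on a Monday or Sunday (gaps cycle 6, 1, 6, 1, 6).
So the schedule is: every Monday and Sunday.
Next Monday: Oct 1 2012.
The following Sunday is Oct 7 2012.
The following Monday is Oct 8 2012.
Next Sunday: Oct 14 2012.
Next Monday: Oct 15 2012.
The following Sunday is Oct 21 2012.

Oct 21 2012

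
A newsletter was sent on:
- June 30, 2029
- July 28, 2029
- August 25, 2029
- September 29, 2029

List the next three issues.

October 27, 2029; November 24, 2029; December 29, 2029

All Saturdays; the gaps (28, 28, 35) vary with month length.
This is the last Saturday of each month.
October 2029 ends with Saturday October 27, 2029.
Last Saturday of November 2029: November 24, 2029.
Last Saturday of December 2029: December 29, 2029.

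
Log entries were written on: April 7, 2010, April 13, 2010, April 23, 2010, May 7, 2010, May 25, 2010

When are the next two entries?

Gaps: 6, 10, 14, 18 days — each gap is 4 larger than the previous one.
Next gap: 22 days. May 25, 2010 + 22 days = June 16, 2010.
Next gap: 26 days. June 16, 2010 + 26 days = July 12, 2010.

June 16, 2010; July 12, 2010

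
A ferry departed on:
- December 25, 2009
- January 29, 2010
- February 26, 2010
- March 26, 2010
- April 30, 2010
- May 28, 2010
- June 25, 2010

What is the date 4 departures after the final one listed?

October 29, 2010

All Fridays; the gaps (35, 28, 28, 35, 28, 28) vary with month length.
This is the last Friday of each month.
Last Friday of July 2010: July 30, 2010.
Last Friday of August 2010: August 27, 2010.
September 2010 ends with Friday September 24, 2010.
Last Friday of October 2010: October 29, 2010.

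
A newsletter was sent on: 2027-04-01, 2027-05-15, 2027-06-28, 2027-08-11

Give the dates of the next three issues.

Every event comes 44 days after the last (44, 44, 44).
2027-08-11 + 44 days = 2027-09-24.
2027-09-24 + 44 days = 2027-11-07.
2027-11-07 + 44 days = 2027-12-21.

2027-09-24, 2027-11-07, 2027-12-21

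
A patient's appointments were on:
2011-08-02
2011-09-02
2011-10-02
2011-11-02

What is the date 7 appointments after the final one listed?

2012-06-02

The day-of-month is always 2 (31, 30, 31 days between events).
So this recurs on the 2nd of each month.
Next: December 2011 → 2011-12-02.
January 2012: 2012-01-02.
Next: February 2012 → 2012-02-02.
Next: March 2012 → 2012-03-02.
Next: April 2012 → 2012-04-02.
May 2012: 2012-05-02.
Next: June 2012 → 2012-06-02.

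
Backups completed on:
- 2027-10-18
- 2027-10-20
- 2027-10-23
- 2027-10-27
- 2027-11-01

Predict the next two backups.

2027-11-07, 2027-11-14

Intervals are 2, 3, 4, 5 days — an arithmetic progression with common difference 1.
Next gap: 6 days. 2027-11-01 + 6 days = 2027-11-07.
Next gap: 7 days. 2027-11-07 + 7 days = 2027-11-14.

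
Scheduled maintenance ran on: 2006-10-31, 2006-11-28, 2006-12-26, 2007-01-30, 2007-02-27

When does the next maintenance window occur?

2007-03-27

Every date is a Tuesday; gaps 28, 28, 35, 28 days.
Each is the last Tuesday of its month (at least one falls on the 29th or later, ruling out '4th Tuesday').
Last Tuesday of March 2007: 2007-03-27.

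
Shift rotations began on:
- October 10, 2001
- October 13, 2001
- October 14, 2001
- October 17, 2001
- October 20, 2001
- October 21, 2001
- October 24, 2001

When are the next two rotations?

The gap pattern 3, 1, 3, 3, 1, 3 repeats every 3 events.
These are the Wednesdays, Saturdays and Sundays of each week.
Next Saturday: October 27, 2001.
The following Sunday is October 28, 2001.

October 27, 2001; October 28, 2001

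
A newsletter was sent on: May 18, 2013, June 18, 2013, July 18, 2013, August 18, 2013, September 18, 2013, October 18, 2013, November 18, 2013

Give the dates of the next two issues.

Gaps: 31, 30, 31, 31, 30, 31 days — not constant. Every event is on the 18th of the month.
Pattern: the 18th of each month.
Next: December 2013 → December 18, 2013.
Next: January 2014 → January 18, 2014.

December 18, 2013; January 18, 2014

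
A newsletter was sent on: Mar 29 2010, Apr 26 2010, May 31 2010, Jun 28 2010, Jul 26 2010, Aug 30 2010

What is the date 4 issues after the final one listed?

All Mondays; the gaps (28, 35, 28, 28, 35) vary with month length.
This is the last Monday of each month.
September 2010 ends with Monday Sep 27 2010.
Last Monday of October 2010: Oct 25 2010.
Last Monday of November 2010: Nov 29 2010.
December 2010 ends with Monday Dec 27 2010.

Dec 27 2010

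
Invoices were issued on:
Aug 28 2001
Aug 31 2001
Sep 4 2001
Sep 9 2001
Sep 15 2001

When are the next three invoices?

Gaps: 3, 4, 5, 6 days — each gap is 1 larger than the previous one.
Next gap: 7 days. Sep 15 2001 + 7 days = Sep 22 2001.
Next gap: 8 days. Sep 22 2001 + 8 days = Sep 30 2001.
Next gap: 9 days. Sep 30 2001 + 9 days = Oct 9 2001.

Sep 22 2001, Sep 30 2001, Oct 9 2001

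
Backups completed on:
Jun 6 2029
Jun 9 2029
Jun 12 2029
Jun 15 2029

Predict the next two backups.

Jun 18 2029, Jun 21 2029

The spacing is 3, 3, 3 days — always 3 days.
Jun 15 2029 + 3 days = Jun 18 2029.
Jun 18 2029 + 3 days = Jun 21 2029.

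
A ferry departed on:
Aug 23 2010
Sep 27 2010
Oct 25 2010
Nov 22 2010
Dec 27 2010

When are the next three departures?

Jan 24 2011, Feb 28 2011, Mar 28 2011

These are Mondays at 28- or 35-day spacing (35, 28, 28, 35).
The pattern: 4th Monday of the month.
January 2011 — 4th Monday is Jan 24 2011.
February 2011 — 4th Monday is Feb 28 2011.
March 2011 — 4th Monday is Mar 28 2011.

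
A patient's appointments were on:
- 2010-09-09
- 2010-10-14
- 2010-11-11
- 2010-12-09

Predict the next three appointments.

2011-01-13, 2011-02-10, 2011-03-10

All dates are Thursdays, 35, 28, 28 days apart.
Specifically, the 2nd Thursday of each month.
2nd Thursday of January 2011: 2011-01-13.
February 2011 — 2nd Thursday is 2011-02-10.
2nd Thursday of March 2011: 2011-03-10.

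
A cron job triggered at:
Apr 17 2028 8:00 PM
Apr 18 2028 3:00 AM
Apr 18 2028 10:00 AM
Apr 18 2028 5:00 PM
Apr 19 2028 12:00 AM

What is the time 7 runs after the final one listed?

Gaps: 7, 7, 7, 7 hours — each event is 7 hours after the previous one.
Apr 19 2028 12:00 AM + 7 h = Apr 19 2028 7:00 AM.
Apr 19 2028 7:00 AM + 7 h = Apr 19 2028 2:00 PM.
Apr 19 2028 2:00 PM + 7 h = Apr 19 2028 9:00 PM.
Apr 19 2028 9:00 PM + 7 h = Apr 20 2028 4:00 AM.
Apr 20 2028 4:00 AM + 7 h = Apr 20 2028 11:00 AM.
Apr 20 2028 11:00 AM + 7 h = Apr 20 2028 6:00 PM.
Apr 20 2028 6:00 PM + 7 h = Apr 21 2028 1:00 AM.

Apr 21 2028 1:00 AM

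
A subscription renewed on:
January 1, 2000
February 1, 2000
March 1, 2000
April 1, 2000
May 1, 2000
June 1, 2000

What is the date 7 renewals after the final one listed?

The day-of-month is always 1 (31, 29, 31, 30, 31 days between events).
So this recurs on the 1st of each month.
July 2000: July 1, 2000.
August 2000: August 1, 2000.
September 2000: September 1, 2000.
Next: October 2000 → October 1, 2000.
November 2000: November 1, 2000.
December 2000: December 1, 2000.
Next: January 2001 → January 1, 2001.

January 1, 2001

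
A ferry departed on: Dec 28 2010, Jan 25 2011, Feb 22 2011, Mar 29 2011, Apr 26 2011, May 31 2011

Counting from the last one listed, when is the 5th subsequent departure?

Oct 25 2011

All Tuesdays; the gaps (28, 28, 35, 28, 35) vary with month length.
This is the last Tuesday of each month.
Last Tuesday of June 2011: Jun 28 2011.
Last Tuesday of July 2011: Jul 26 2011.
Last Tuesday of August 2011: Aug 30 2011.
September 2011 ends with Tuesday Sep 27 2011.
Last Tuesday of October 2011: Oct 25 2011.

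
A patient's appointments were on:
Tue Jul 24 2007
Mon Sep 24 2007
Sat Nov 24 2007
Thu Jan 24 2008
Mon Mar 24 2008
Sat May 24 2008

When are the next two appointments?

Thu Jul 24 2008, Wed Sep 24 2008

Each date is the 24th; the gaps (62, 61, 61, 60, 61) track the month lengths.
The rule is the 24th of every 2 months.
July 2008: Thu Jul 24 2008.
Next: September 2008 → Wed Sep 24 2008.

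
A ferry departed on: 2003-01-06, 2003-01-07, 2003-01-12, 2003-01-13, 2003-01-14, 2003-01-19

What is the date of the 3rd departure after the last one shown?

2003-01-26

Every event lands on a Monday or Tuesday or Sunday (gaps cycle 1, 5, 1, 1, 5).
So the schedule is: every Monday, Tuesday and Sunday.
The following Monday is 2003-01-20.
The following Tuesday is 2003-01-21.
The following Sunday is 2003-01-26.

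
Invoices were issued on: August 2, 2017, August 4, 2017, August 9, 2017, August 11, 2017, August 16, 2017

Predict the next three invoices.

August 18, 2017; August 23, 2017; August 25, 2017

Every event lands on a Wednesday or Friday (gaps cycle 2, 5, 2, 5).
So the schedule is: every Wednesday and Friday.
The following Friday is August 18, 2017.
The following Wednesday is August 23, 2017.
The following Friday is August 25, 2017.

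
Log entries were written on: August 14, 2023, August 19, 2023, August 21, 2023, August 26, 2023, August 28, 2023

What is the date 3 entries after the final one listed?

Every event lands on a Monday or Saturday (gaps cycle 5, 2, 5, 2).
So the schedule is: every Monday and Saturday.
Next Saturday: September 2, 2023.
Next Monday: September 4, 2023.
Next Saturday: September 9, 2023.

September 9, 2023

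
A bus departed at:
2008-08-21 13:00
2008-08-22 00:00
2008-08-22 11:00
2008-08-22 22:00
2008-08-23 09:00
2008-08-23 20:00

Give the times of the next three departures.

Gaps: 11, 11, 11, 11, 11 hours — each event is 11 hours after the previous one.
2008-08-23 20:00 + 11 h = 2008-08-24 07:00.
2008-08-24 07:00 + 11 h = 2008-08-24 18:00.
2008-08-24 18:00 + 11 h = 2008-08-25 05:00.

2008-08-24 07:00, 2008-08-24 18:00, 2008-08-25 05:00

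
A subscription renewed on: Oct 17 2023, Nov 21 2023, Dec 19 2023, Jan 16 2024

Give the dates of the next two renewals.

All dates are Tuesdays, 35, 28, 28 days apart.
Specifically, the 3rd Tuesday of each month.
February 2024 — 3rd Tuesday is Feb 20 2024.
3rd Tuesday of March 2024: Mar 19 2024.

Feb 20 2024, Mar 19 2024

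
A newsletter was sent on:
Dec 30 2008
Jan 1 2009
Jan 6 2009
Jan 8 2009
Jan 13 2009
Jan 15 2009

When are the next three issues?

The gap pattern 2, 5, 2, 5, 2 repeats every 2 events.
These are the Tuesdays and Thursdays of each week.
The following Tuesday is Jan 20 2009.
Next Thursday: Jan 22 2009.
The following Tuesday is Jan 27 2009.

Jan 20 2009, Jan 22 2009, Jan 27 2009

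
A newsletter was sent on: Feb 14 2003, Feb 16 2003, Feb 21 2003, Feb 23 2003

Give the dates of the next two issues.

Feb 28 2003, Mar 2 2003

Every event lands on a Friday or Sunday (gaps cycle 2, 5, 2).
So the schedule is: every Friday and Sunday.
Next Friday: Feb 28 2003.
The following Sunday is Mar 2 2003.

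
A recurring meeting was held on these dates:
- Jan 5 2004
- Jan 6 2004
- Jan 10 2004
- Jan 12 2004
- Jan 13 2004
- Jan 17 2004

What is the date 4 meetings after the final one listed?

Every event lands on a Monday or Tuesday or Saturday (gaps cycle 1, 4, 2, 1, 4).
So the schedule is: every Monday, Tuesday and Saturday.
Next Monday: Jan 19 2004.
Next Tuesday: Jan 20 2004.
Next Saturday: Jan 24 2004.
The following Monday is Jan 26 2004.

Jan 26 2004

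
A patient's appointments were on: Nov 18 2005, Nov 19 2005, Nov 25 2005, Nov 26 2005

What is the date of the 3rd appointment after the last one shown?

Dec 9 2005

Every event lands on a Friday or Saturday (gaps cycle 1, 6, 1).
So the schedule is: every Friday and Saturday.
The following Friday is Dec 2 2005.
Next Saturday: Dec 3 2005.
The following Friday is Dec 9 2005.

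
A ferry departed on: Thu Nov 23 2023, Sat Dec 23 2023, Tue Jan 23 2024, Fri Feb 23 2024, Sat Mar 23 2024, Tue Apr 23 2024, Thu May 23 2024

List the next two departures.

Each date is the 23rd; the gaps (30, 31, 31, 29, 31, 30) track the month lengths.
The rule is the 23rd of each month.
June 2024: Sun Jun 23 2024.
Next: July 2024 → Tue Jul 23 2024.

Sun Jun 23 2024, Tue Jul 23 2024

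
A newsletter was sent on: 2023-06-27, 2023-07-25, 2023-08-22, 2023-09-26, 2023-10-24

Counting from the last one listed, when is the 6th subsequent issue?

2024-04-23

All dates are Tuesdays, 28, 28, 35, 28 days apart.
Specifically, the 4th Tuesday of each month.
4th Tuesday of November 2023: 2023-11-28.
4th Tuesday of December 2023: 2023-12-26.
4th Tuesday of January 2024: 2024-01-23.
4th Tuesday of February 2024: 2024-02-27.
March 2024 — 4th Tuesday is 2024-03-26.
April 2024 — 4th Tuesday is 2024-04-23.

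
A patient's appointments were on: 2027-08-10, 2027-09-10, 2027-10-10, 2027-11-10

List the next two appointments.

Each date is the 10th; the gaps (31, 30, 31) track the month lengths.
The rule is the 10th of each month.
December 2027: 2027-12-10.
Next: January 2028 → 2028-01-10.

2027-12-10, 2028-01-10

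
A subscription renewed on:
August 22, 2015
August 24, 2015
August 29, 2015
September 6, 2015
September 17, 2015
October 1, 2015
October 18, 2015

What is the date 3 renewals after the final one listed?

December 26, 2015

The spacing grows by 3 each time: 2, 5, 8, 11, 14, 17 days.
Next gap: 20 days. October 18, 2015 + 20 days = November 7, 2015.
Next gap: 23 days. November 7, 2015 + 23 days = November 30, 2015.
Next gap: 26 days. November 30, 2015 + 26 days = December 26, 2015.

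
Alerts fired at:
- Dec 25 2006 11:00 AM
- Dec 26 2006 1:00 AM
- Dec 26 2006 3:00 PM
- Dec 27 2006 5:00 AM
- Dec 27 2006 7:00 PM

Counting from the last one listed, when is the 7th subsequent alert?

Dec 31 2006 9:00 PM

Spacing: 14, 14, 14, 14 h — constant 14 h.
Dec 27 2006 7:00 PM + 14 h = Dec 28 2006 9:00 AM.
Dec 28 2006 9:00 AM + 14 h = Dec 28 2006 11:00 PM.
Dec 28 2006 11:00 PM + 14 h = Dec 29 2006 1:00 PM.
Dec 29 2006 1:00 PM + 14 h = Dec 30 2006 3:00 AM.
Dec 30 2006 3:00 AM + 14 h = Dec 30 2006 5:00 PM.
Dec 30 2006 5:00 PM + 14 h = Dec 31 2006 7:00 AM.
Dec 31 2006 7:00 AM + 14 h = Dec 31 2006 9:00 PM.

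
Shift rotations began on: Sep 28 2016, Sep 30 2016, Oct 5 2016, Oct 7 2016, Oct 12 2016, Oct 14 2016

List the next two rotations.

Oct 19 2016, Oct 21 2016

The gap pattern 2, 5, 2, 5, 2 repeats every 2 events.
These are the Wednesdays and Fridays of each week.
The following Wednesday is Oct 19 2016.
Next Friday: Oct 21 2016.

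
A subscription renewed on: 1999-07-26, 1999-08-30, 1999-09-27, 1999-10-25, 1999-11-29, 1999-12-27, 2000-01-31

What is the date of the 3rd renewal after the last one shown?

2000-04-24

These are Mondays with 35, 28, 28, 35, 28, 35-day gaps.
Each is the final Monday of its month — 1999-08-30 is past the 28th, so '4th Monday' doesn't fit.
Last Monday of February 2000: 2000-02-28.
Last Monday of March 2000: 2000-03-27.
Last Monday of April 2000: 2000-04-24.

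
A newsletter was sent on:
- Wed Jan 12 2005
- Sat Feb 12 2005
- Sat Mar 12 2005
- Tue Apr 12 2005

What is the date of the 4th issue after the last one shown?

Each date is the 12th; the gaps (31, 28, 31) track the month lengths.
The rule is the 12th of each month.
May 2005: Thu May 12 2005.
Next: June 2005 → Sun Jun 12 2005.
July 2005: Tue Jul 12 2005.
Next: August 2005 → Fri Aug 12 2005.

Fri Aug 12 2005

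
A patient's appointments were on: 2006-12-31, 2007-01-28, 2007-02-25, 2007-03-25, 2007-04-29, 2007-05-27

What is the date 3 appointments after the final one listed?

All Sundays; the gaps (28, 28, 28, 35, 28) vary with month length.
This is the last Sunday of each month.
Last Sunday of June 2007: 2007-06-24.
Last Sunday of July 2007: 2007-07-29.
Last Sunday of August 2007: 2007-08-26.

2007-08-26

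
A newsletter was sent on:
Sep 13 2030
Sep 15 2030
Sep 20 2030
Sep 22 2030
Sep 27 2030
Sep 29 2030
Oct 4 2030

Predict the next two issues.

Gaps: 2, 5, 2, 5, 2, 5 days — not constant, but cyclic with period 2.
The events fall on every Friday and Sunday.
The following Sunday is Oct 6 2030.
Next Friday: Oct 11 2030.

Oct 6 2030, Oct 11 2030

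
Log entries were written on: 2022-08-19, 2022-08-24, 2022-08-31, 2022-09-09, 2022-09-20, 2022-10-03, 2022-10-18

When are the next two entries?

The spacing grows by 2 each time: 5, 7, 9, 11, 13, 15 days.
Next gap: 17 days. 2022-10-18 + 17 days = 2022-11-04.
Next gap: 19 days. 2022-11-04 + 19 days = 2022-11-23.

2022-11-04, 2022-11-23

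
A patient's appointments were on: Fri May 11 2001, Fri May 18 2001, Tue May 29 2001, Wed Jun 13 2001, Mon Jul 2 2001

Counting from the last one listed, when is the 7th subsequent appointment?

Gaps: 7, 11, 15, 19 days — each gap is 4 larger than the previous one.
Next gap: 23 days. Mon Jul 2 2001 + 23 days = Wed Jul 25 2001.
Next gap: 27 days. Wed Jul 25 2001 + 27 days = Tue Aug 21 2001.
Next gap: 31 days. Tue Aug 21 2001 + 31 days = Fri Sep 21 2001.
Next gap: 35 days. Fri Sep 21 2001 + 35 days = Fri Oct 26 2001.
Next gap: 39 days. Fri Oct 26 2001 + 39 days = Tue Dec 4 2001.
Next gap: 43 days. Tue Dec 4 2001 + 43 days = Wed Jan 16 2002.
Next gap: 47 days. Wed Jan 16 2002 + 47 days = Mon Mar 4 2002.

Mon Mar 4 2002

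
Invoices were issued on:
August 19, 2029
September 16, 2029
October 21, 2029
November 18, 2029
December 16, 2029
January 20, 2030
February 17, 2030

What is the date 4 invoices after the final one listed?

June 16, 2030

All dates are Sundays, 28, 35, 28, 28, 35, 28 days apart.
Specifically, the 3rd Sunday of each month.
March 2030 — 3rd Sunday is March 17, 2030.
April 2030 — 3rd Sunday is April 21, 2030.
May 2030 — 3rd Sunday is May 19, 2030.
June 2030 — 3rd Sunday is June 16, 2030.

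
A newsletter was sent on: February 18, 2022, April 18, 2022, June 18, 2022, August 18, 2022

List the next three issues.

October 18, 2022; December 18, 2022; February 18, 2023

Each date is the 18th; the gaps (59, 61, 61) track the month lengths.
The rule is the 18th of every 2 months.
October 2022: October 18, 2022.
December 2022: December 18, 2022.
Next: February 2023 → February 18, 2023.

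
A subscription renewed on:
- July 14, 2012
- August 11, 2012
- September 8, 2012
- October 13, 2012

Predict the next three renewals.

November 10, 2012; December 8, 2012; January 12, 2013

All dates are Saturdays, 28, 28, 35 days apart.
Specifically, the 2nd Saturday of each month.
November 2012 — 2nd Saturday is November 10, 2012.
2nd Saturday of December 2012: December 8, 2012.
2nd Saturday of January 2013: January 12, 2013.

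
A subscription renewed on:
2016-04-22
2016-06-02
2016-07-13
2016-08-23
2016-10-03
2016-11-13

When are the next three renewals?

2016-12-24, 2017-02-03, 2017-03-16

Every event comes 41 days after the last (41, 41, 41, 41, 41).
2016-11-13 + 41 days = 2016-12-24.
2016-12-24 + 41 days = 2017-02-03.
2017-02-03 + 41 days = 2017-03-16.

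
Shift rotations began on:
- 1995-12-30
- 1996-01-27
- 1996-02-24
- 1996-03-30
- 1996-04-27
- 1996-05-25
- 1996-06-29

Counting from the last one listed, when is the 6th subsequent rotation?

Every date is a Saturday; gaps 28, 28, 35, 28, 28, 35 days.
Each is the last Saturday of its month (at least one falls on the 29th or later, ruling out '4th Saturday').
July 1996 ends with Saturday 1996-07-27.
August 1996 ends with Saturday 1996-08-31.
September 1996 ends with Saturday 1996-09-28.
Last Saturday of October 1996: 1996-10-26.
November 1996 ends with Saturday 1996-11-30.
December 1996 ends with Saturday 1996-12-28.

1996-12-28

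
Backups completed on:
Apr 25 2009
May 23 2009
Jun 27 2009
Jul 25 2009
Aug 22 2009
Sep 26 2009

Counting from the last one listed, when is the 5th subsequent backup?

All dates are Saturdays, 28, 35, 28, 28, 35 days apart.
Specifically, the 4th Saturday of each month.
October 2009 — 4th Saturday is Oct 24 2009.
November 2009 — 4th Saturday is Nov 28 2009.
4th Saturday of December 2009: Dec 26 2009.
January 2010 — 4th Saturday is Jan 23 2010.
4th Saturday of February 2010: Feb 27 2010.

Feb 27 2010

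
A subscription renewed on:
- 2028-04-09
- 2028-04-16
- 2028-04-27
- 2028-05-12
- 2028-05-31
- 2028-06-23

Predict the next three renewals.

Gaps: 7, 11, 15, 19, 23 days — each gap is 4 larger than the previous one.
Next gap: 27 days. 2028-06-23 + 27 days = 2028-07-20.
Next gap: 31 days. 2028-07-20 + 31 days = 2028-08-20.
Next gap: 35 days. 2028-08-20 + 35 days = 2028-09-24.

2028-07-20, 2028-08-20, 2028-09-24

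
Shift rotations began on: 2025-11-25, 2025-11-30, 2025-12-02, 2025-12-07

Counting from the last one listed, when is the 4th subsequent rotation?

2025-12-21

The gap pattern 5, 2, 5 repeats every 2 events.
These are the Tuesdays and Sundays of each week.
Next Tuesday: 2025-12-09.
The following Sunday is 2025-12-14.
The following Tuesday is 2025-12-16.
The following Sunday is 2025-12-21.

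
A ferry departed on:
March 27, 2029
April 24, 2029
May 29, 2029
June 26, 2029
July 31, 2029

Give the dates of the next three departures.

August 28, 2029; September 25, 2029; October 30, 2029

All Tuesdays; the gaps (28, 35, 28, 35) vary with month length.
This is the last Tuesday of each month.
August 2029 ends with Tuesday August 28, 2029.
September 2029 ends with Tuesday September 25, 2029.
Last Tuesday of October 2029: October 30, 2029.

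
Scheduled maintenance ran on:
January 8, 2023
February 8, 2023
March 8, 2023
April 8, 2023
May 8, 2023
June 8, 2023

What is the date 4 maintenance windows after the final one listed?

October 8, 2023

Each date is the 8th; the gaps (31, 28, 31, 30, 31) track the month lengths.
The rule is the 8th of each month.
Next: July 2023 → July 8, 2023.
August 2023: August 8, 2023.
September 2023: September 8, 2023.
Next: October 2023 → October 8, 2023.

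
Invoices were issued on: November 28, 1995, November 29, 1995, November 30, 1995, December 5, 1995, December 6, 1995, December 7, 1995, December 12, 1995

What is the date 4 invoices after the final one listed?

December 20, 1995

Gaps: 1, 1, 5, 1, 1, 5 days — not constant, but cyclic with period 3.
The events fall on every Tuesday, Wednesday and Thursday.
The following Wednesday is December 13, 1995.
The following Thursday is December 14, 1995.
The following Tuesday is December 19, 1995.
Next Wednesday: December 20, 1995.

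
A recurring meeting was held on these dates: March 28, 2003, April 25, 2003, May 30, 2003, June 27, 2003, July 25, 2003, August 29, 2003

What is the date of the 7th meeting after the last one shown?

Every date is a Friday; gaps 28, 35, 28, 28, 35 days.
Each is the last Friday of its month (at least one falls on the 29th or later, ruling out '4th Friday').
September 2003 ends with Friday September 26, 2003.
October 2003 ends with Friday October 31, 2003.
November 2003 ends with Friday November 28, 2003.
Last Friday of December 2003: December 26, 2003.
January 2004 ends with Friday January 30, 2004.
February 2004 ends with Friday February 27, 2004.
Last Friday of March 2004: March 26, 2004.

March 26, 2004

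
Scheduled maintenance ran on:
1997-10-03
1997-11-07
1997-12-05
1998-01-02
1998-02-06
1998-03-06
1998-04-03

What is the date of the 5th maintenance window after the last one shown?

1998-09-04

All dates are Fridays, 35, 28, 28, 35, 28, 28 days apart.
Specifically, the 1st Friday of each month.
1st Friday of May 1998: 1998-05-01.
June 1998 — 1st Friday is 1998-06-05.
1st Friday of July 1998: 1998-07-03.
1st Friday of August 1998: 1998-08-07.
September 1998 — 1st Friday is 1998-09-04.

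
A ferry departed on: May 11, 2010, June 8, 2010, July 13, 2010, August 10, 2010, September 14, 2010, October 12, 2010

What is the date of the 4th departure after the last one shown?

Gaps: 28, 35, 28, 35, 28 days — a mix of 28 and 35. Every date is a Tuesday.
Each is the 2nd Tuesday of its month.
2nd Tuesday of November 2010: November 9, 2010.
2nd Tuesday of December 2010: December 14, 2010.
January 2011 — 2nd Tuesday is January 11, 2011.
February 2011 — 2nd Tuesday is February 8, 2011.

February 8, 2011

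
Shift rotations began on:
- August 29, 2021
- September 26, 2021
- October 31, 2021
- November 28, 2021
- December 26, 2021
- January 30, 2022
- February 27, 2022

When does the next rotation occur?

All Sundays; the gaps (28, 35, 28, 28, 35, 28) vary with month length.
This is the last Sunday of each month.
Last Sunday of March 2022: March 27, 2022.

March 27, 2022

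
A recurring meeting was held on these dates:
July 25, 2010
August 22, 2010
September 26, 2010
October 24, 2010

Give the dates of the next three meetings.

November 28, 2010; December 26, 2010; January 23, 2011

These are Sundays at 28- or 35-day spacing (28, 35, 28).
The pattern: 4th Sunday of the month.
November 2010 — 4th Sunday is November 28, 2010.
December 2010 — 4th Sunday is December 26, 2010.
4th Sunday of January 2011: January 23, 2011.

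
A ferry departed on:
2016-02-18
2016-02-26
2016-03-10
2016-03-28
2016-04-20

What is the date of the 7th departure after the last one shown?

2017-02-15

The spacing grows by 5 each time: 8, 13, 18, 23 days.
Next gap: 28 days. 2016-04-20 + 28 days = 2016-05-18.
Next gap: 33 days. 2016-05-18 + 33 days = 2016-06-20.
Next gap: 38 days. 2016-06-20 + 38 days = 2016-07-28.
Next gap: 43 days. 2016-07-28 + 43 days = 2016-09-09.
Next gap: 48 days. 2016-09-09 + 48 days = 2016-10-27.
Next gap: 53 days. 2016-10-27 + 53 days = 2016-12-19.
Next gap: 58 days. 2016-12-19 + 58 days = 2017-02-15.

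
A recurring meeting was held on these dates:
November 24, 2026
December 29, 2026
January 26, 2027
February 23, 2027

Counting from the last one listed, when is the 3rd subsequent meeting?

These are Tuesdays with 35, 28, 28-day gaps.
Each is the final Tuesday of its month — December 29, 2026 is past the 28th, so '4th Tuesday' doesn't fit.
March 2027 ends with Tuesday March 30, 2027.
April 2027 ends with Tuesday April 27, 2027.
Last Tuesday of May 2027: May 25, 2027.

May 25, 2027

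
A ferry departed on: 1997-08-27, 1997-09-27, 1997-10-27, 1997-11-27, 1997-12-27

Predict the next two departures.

1998-01-27, 1998-02-27

Gaps: 31, 30, 31, 30 days — not constant. Every event is on the 27th of the month.
Pattern: the 27th of each month.
Next: January 1998 → 1998-01-27.
February 1998: 1998-02-27.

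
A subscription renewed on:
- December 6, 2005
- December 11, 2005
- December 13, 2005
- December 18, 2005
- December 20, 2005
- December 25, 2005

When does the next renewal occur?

December 27, 2005

Gaps: 5, 2, 5, 2, 5 days — not constant, but cyclic with period 2.
The events fall on every Tuesday and Sunday.
The following Tuesday is December 27, 2005.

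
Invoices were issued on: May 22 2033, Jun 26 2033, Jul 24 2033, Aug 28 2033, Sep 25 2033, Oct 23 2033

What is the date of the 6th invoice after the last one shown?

All dates are Sundays, 35, 28, 35, 28, 28 days apart.
Specifically, the 4th Sunday of each month.
November 2033 — 4th Sunday is Nov 27 2033.
4th Sunday of December 2033: Dec 25 2033.
January 2034 — 4th Sunday is Jan 22 2034.
4th Sunday of February 2034: Feb 26 2034.
4th Sunday of March 2034: Mar 26 2034.
4th Sunday of April 2034: Apr 23 2034.

Apr 23 2034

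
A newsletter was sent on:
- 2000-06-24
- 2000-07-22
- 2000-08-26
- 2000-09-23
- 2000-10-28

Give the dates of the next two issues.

2000-11-25, 2000-12-23

These are Saturdays at 28- or 35-day spacing (28, 35, 28, 35).
The pattern: 4th Saturday of the month.
4th Saturday of November 2000: 2000-11-25.
4th Saturday of December 2000: 2000-12-23.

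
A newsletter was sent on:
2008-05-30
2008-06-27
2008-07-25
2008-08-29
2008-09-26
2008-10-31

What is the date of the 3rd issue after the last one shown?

2009-01-30

These are Fridays with 28, 28, 35, 28, 35-day gaps.
Each is the final Friday of its month — 2008-05-30 is past the 28th, so '4th Friday' doesn't fit.
Last Friday of November 2008: 2008-11-28.
Last Friday of December 2008: 2008-12-26.
Last Friday of January 2009: 2009-01-30.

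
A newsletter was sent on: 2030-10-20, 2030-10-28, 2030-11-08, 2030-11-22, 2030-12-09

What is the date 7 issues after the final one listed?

2031-06-30

The spacing grows by 3 each time: 8, 11, 14, 17 days.
Next gap: 20 days. 2030-12-09 + 20 days = 2030-12-29.
Next gap: 23 days. 2030-12-29 + 23 days = 2031-01-21.
Next gap: 26 days. 2031-01-21 + 26 days = 2031-02-16.
Next gap: 29 days. 2031-02-16 + 29 days = 2031-03-17.
Next gap: 32 days. 2031-03-17 + 32 days = 2031-04-18.
Next gap: 35 days. 2031-04-18 + 35 days = 2031-05-23.
Next gap: 38 days. 2031-05-23 + 38 days = 2031-06-30.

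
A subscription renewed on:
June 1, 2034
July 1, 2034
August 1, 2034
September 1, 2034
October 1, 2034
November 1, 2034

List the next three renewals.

December 1, 2034; January 1, 2035; February 1, 2035

Gaps: 30, 31, 31, 30, 31 days — not constant. Every event is on the 1st of the month.
Pattern: the 1st of each month.
Next: December 2034 → December 1, 2034.
Next: January 2035 → January 1, 2035.
February 2035: February 1, 2035.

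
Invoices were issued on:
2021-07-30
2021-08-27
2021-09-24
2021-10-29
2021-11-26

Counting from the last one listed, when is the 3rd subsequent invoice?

Every date is a Friday; gaps 28, 28, 35, 28 days.
Each is the last Friday of its month (at least one falls on the 29th or later, ruling out '4th Friday').
December 2021 ends with Friday 2021-12-31.
Last Friday of January 2022: 2022-01-28.
February 2022 ends with Friday 2022-02-25.

2022-02-25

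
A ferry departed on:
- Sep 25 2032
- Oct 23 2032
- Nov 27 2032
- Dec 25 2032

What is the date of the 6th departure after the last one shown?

Jun 25 2033

All dates are Saturdays, 28, 35, 28 days apart.
Specifically, the 4th Saturday of each month.
January 2033 — 4th Saturday is Jan 22 2033.
February 2033 — 4th Saturday is Feb 26 2033.
4th Saturday of March 2033: Mar 26 2033.
April 2033 — 4th Saturday is Apr 23 2033.
4th Saturday of May 2033: May 28 2033.
4th Saturday of June 2033: Jun 25 2033.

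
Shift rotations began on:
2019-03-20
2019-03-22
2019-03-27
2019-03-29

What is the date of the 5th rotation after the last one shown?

2019-04-17

Every event lands on a Wednesday or Friday (gaps cycle 2, 5, 2).
So the schedule is: every Wednesday and Friday.
Next Wednesday: 2019-04-03.
The following Friday is 2019-04-05.
Next Wednesday: 2019-04-10.
Next Friday: 2019-04-12.
The following Wednesday is 2019-04-17.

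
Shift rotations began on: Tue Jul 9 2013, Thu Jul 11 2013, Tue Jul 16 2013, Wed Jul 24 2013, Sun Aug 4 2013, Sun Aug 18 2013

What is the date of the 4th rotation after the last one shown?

The spacing grows by 3 each time: 2, 5, 8, 11, 14 days.
Next gap: 17 days. Sun Aug 18 2013 + 17 days = Wed Sep 4 2013.
Next gap: 20 days. Wed Sep 4 2013 + 20 days = Tue Sep 24 2013.
Next gap: 23 days. Tue Sep 24 2013 + 23 days = Thu Oct 17 2013.
Next gap: 26 days. Thu Oct 17 2013 + 26 days = Tue Nov 12 2013.

Tue Nov 12 2013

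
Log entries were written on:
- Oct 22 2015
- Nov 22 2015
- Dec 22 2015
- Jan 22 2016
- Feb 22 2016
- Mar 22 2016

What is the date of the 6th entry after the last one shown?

Sep 22 2016

Gaps: 31, 30, 31, 31, 29 days — not constant. Every event is on the 22nd of the month.
Pattern: the 22nd of each month.
April 2016: Apr 22 2016.
May 2016: May 22 2016.
Next: June 2016 → Jun 22 2016.
Next: July 2016 → Jul 22 2016.
Next: August 2016 → Aug 22 2016.
September 2016: Sep 22 2016.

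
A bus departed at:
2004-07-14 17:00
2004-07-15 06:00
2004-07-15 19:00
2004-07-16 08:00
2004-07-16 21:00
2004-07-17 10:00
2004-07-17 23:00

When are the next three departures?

The interval is a steady 13 hours (13, 13, 13, 13, 13, 13).
2004-07-17 23:00 + 13 h = 2004-07-18 12:00.
2004-07-18 12:00 + 13 h = 2004-07-19 01:00.
2004-07-19 01:00 + 13 h = 2004-07-19 14:00.

2004-07-18 12:00, 2004-07-19 01:00, 2004-07-19 14:00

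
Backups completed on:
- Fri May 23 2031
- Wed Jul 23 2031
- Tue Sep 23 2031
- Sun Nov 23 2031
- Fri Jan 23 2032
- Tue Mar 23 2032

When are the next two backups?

The day-of-month is always 23 (61, 62, 61, 61, 60 days between events).
So this recurs on the 23rd of every 2 months.
May 2032: Sun May 23 2032.
July 2032: Fri Jul 23 2032.

Sun May 23 2032, Fri Jul 23 2032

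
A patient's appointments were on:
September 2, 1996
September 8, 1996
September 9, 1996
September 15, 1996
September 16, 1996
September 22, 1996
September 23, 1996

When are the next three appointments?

The gap pattern 6, 1, 6, 1, 6, 1 repeats every 2 events.
These are the Mondays and Sundays of each week.
Next Sunday: September 29, 1996.
The following Monday is September 30, 1996.
The following Sunday is October 6, 1996.

September 29, 1996; September 30, 1996; October 6, 1996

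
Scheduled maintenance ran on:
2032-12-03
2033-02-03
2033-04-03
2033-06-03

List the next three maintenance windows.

2033-08-03, 2033-10-03, 2033-12-03

Each date is the 3rd; the gaps (62, 59, 61) track the month lengths.
The rule is the 3rd of every 2 months.
August 2033: 2033-08-03.
Next: October 2033 → 2033-10-03.
Next: December 2033 → 2033-12-03.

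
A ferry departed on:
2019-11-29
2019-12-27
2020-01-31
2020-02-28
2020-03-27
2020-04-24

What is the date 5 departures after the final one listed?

2020-09-25

These are Fridays with 28, 35, 28, 28, 28-day gaps.
Each is the final Friday of its month — 2019-11-29 is past the 28th, so '4th Friday' doesn't fit.
May 2020 ends with Friday 2020-05-29.
June 2020 ends with Friday 2020-06-26.
July 2020 ends with Friday 2020-07-31.
Last Friday of August 2020: 2020-08-28.
September 2020 ends with Friday 2020-09-25.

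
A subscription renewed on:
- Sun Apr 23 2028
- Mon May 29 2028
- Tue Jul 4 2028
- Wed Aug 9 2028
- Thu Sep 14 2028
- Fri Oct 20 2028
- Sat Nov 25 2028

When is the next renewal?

Every event comes 36 days after the last (36, 36, 36, 36, 36, 36).
Sat Nov 25 2028 + 36 days = Sun Dec 31 2028.

Sun Dec 31 2028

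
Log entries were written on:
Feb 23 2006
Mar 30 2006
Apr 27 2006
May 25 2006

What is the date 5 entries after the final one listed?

These are Thursdays with 35, 28, 28-day gaps.
Each is the final Thursday of its month — Mar 30 2006 is past the 28th, so '4th Thursday' doesn't fit.
Last Thursday of June 2006: Jun 29 2006.
Last Thursday of July 2006: Jul 27 2006.
Last Thursday of August 2006: Aug 31 2006.
Last Thursday of September 2006: Sep 28 2006.
October 2006 ends with Thursday Oct 26 2006.

Oct 26 2006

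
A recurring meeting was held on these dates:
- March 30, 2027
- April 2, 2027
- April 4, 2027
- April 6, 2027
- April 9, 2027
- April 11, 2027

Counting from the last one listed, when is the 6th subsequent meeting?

Gaps: 3, 2, 2, 3, 2 days — not constant, but cyclic with period 3.
The events fall on every Tuesday, Friday and Sunday.
The following Tuesday is April 13, 2027.
Next Friday: April 16, 2027.
Next Sunday: April 18, 2027.
The following Tuesday is April 20, 2027.
Next Friday: April 23, 2027.
Next Sunday: April 25, 2027.

April 25, 2027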